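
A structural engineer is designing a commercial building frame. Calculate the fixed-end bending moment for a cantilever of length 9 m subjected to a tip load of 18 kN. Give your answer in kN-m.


For a cantilever with a point load at the free end:
M_max = P * L = 18 * 9 = 162 kN-m

162 kN-m


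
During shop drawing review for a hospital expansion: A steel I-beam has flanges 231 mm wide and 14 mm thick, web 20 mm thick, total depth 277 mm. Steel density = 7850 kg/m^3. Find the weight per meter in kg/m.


A_flanges = 2 * 231 * 14 = 6468 mm^2
A_web = (277 - 2 * 14) * 20 = 4980 mm^2
A_total = 6468 + 4980 = 11448 mm^2 = 0.011448 m^2
Weight = rho * A = 7850 * 0.011448 = 89.8668 kg/m

89.8668 kg/m


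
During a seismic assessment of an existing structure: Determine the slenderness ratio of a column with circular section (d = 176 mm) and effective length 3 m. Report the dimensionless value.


Radius of gyration r = d / 4 = 176 / 4 = 44.0 mm
L_eff = 3000.0 mm
Slenderness ratio = L / r = 3000.0 / 44.0 = 68.18 (dimensionless)

68.18 (dimensionless)


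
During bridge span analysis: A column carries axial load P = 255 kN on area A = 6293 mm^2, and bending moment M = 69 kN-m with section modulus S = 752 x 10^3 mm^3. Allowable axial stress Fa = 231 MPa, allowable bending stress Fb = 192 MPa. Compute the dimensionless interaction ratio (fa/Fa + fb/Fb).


f_a = P / A = 255000.0 / 6293 = 40.5212 MPa
f_b = M / S = 69000000.0 / 752000.0 = 91.7553 MPa
Ratio = f_a / Fa + f_b / Fb
= 40.5212 / 231 + 91.7553 / 192
= 0.6533 (dimensionless)

0.6533 (dimensionless)


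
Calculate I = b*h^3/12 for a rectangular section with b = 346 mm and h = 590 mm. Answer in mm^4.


I = b * h^3 / 12
= 346 * 590^3 / 12
= 346 * 205379000 / 12
= 5921761166.67 mm^4

5921761166.67 mm^4


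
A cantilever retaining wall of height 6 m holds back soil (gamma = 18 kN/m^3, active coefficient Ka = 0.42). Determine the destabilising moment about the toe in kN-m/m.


Pa = 0.5 * Ka * gamma * H^2
= 0.5 * 0.42 * 18 * 6^2
= 136.08 kN/m
Arm = H / 3 = 6 / 3 = 2.0 m
Mo = Pa * arm = Pa * H / 3 = 136.08 * 6 / 3 = 272.16 kN-m/m

272.16 kN-m/m


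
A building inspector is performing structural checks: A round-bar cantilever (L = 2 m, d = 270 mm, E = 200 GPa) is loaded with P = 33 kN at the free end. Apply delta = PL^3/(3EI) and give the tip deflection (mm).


I = pi * d^4 / 64 = pi * 270^4 / 64 = 260870490.85 mm^4
L = 2000.0 mm, P = 33000.0 N, E = 200000.0 MPa
delta = P * L^3 / (3 * E * I)
= 33000.0 * 2000.0^3 / (3 * 200000.0 * 260870490.85)
= 1.6867 mm

1.6867 mm


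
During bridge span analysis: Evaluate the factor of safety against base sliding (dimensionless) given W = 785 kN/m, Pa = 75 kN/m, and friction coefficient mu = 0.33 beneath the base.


Resisting force = mu * W = 0.33 * 785 = 259.05 kN/m
FOS = Resisting / Driving = 259.05 / 75
= 3.454 (dimensionless)

3.454 (dimensionless)


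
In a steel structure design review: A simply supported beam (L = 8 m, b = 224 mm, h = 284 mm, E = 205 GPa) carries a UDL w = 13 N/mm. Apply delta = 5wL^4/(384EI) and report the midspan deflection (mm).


I = 224 * 284^3 / 12 = 427584341.33 mm^4
L = 8000.0 mm, w = 13 N/mm, E = 205000.0 MPa
delta = 5 * w * L^4 / (384 * E * I)
= 5 * 13 * 8000.0^4 / (384 * 205000.0 * 427584341.33)
= 7.9098 mm

7.9098 mm


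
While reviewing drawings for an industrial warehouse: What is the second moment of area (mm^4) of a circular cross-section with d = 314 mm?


r = d / 2 = 314 / 2 = 157.0 mm
I = pi * r^4 / 4 = pi * 157.0^4 / 4
= 477186876.19 mm^4

477186876.19 mm^4


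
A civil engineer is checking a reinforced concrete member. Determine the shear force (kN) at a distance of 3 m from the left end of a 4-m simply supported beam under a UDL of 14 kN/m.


R_A = w * L / 2 = 14 * 4 / 2 = 28.0 kN
V(x) = R_A - w * x = 28.0 - 14 * 3
= -14.0 kN

-14.0 kN


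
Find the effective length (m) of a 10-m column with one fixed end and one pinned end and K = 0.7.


L_eff = K * L
= 0.7 * 10
= 7.0 m

7.0 m


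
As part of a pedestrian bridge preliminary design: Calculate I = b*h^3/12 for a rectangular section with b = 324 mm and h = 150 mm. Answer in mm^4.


I = b * h^3 / 12
= 324 * 150^3 / 12
= 324 * 3375000 / 12
= 91125000.0 mm^4

91125000.0 mm^4


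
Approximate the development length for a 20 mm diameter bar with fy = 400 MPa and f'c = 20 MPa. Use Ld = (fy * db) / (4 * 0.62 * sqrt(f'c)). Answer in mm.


Ld = (fy * db) / (4 * 0.62 * sqrt(f'c))
= (400 * 20) / (4 * 0.62 * sqrt(20))
= 8000 / 11.0909
= 721.31 mm

721.31 mm


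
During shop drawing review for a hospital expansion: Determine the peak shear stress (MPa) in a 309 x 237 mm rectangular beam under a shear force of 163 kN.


A = b * h = 309 * 237 = 73233 mm^2
V = 163 kN = 163000.0 N
tau_max = 1.5 * V / A = 1.5 * 163000.0 / 73233
= 3.3387 MPa

3.3387 MPa


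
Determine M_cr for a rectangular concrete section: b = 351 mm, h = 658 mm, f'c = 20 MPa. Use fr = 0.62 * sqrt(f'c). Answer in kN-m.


fr = 0.62 * sqrt(20) = 0.62 * 4.4721 = 2.7727 MPa
I = 351 * 658^3 / 12 = 8333041626.0 mm^4
y_t = 329.0 mm
M_cr = fr * I / y_t = 2.7727 * 8333041626.0 / 329.0 N-mm
= 70.2287 kN-m

70.2287 kN-m


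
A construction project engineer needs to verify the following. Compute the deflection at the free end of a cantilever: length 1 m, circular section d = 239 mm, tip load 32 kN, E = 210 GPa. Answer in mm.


I = pi * d^4 / 64 = pi * 239^4 / 64 = 160162744.63 mm^4
L = 1000.0 mm, P = 32000.0 N, E = 210000.0 MPa
delta = P * L^3 / (3 * E * I)
= 32000.0 * 1000.0^3 / (3 * 210000.0 * 160162744.63)
= 0.3171 mm

0.3171 mm


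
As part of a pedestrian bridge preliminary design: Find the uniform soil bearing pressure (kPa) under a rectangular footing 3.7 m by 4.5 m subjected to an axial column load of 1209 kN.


A = 3.7 * 4.5 = 16.65 m^2
q = P / A = 1209 / 16.65
= 72.6126 kPa

72.6126 kPa


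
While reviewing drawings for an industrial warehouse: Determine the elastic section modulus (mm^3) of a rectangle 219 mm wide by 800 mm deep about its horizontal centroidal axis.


S = b * h^2 / 6
= 219 * 800^2 / 6
= 219 * 640000 / 6
= 23360000.0 mm^3

23360000.0 mm^3


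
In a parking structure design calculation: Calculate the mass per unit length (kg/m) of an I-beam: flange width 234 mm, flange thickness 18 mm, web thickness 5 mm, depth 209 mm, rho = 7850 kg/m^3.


A_flanges = 2 * 234 * 18 = 8424 mm^2
A_web = (209 - 2 * 18) * 5 = 865 mm^2
A_total = 8424 + 865 = 9289 mm^2 = 0.009289 m^2
Weight = rho * A = 7850 * 0.009289 = 72.9186 kg/m

72.9186 kg/m


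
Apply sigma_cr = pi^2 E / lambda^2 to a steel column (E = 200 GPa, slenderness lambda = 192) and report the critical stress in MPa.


sigma_cr = pi^2 * E / lambda^2
= 9.8696 * 200000.0 / 192^2
= 9.8696 * 200000.0 / 36864
= 53.546 MPa

53.546 MPa


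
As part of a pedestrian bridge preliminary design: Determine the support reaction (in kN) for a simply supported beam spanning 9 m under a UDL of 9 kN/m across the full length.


Total load = w * L = 9 * 9 = 81 kN
By symmetry, each reaction R = total / 2 = 81 / 2 = 40.5 kN

40.5 kN


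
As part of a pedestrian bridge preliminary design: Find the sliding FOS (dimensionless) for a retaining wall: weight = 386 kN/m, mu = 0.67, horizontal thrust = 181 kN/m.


Resisting force = mu * W = 0.67 * 386 = 258.62 kN/m
FOS = Resisting / Driving = 258.62 / 181
= 1.4288 (dimensionless)

1.4288 (dimensionless)


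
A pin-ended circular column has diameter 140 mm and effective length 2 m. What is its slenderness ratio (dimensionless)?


Radius of gyration r = d / 4 = 140 / 4 = 35.0 mm
L_eff = 2000.0 mm
Slenderness ratio = L / r = 2000.0 / 35.0 = 57.14 (dimensionless)

57.14 (dimensionless)


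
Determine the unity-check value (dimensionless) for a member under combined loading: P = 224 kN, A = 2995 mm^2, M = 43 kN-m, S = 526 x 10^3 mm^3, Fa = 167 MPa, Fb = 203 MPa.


f_a = P / A = 224000.0 / 2995 = 74.7913 MPa
f_b = M / S = 43000000.0 / 526000.0 = 81.749 MPa
Ratio = f_a / Fa + f_b / Fb
= 74.7913 / 167 + 81.749 / 203
= 0.8506 (dimensionless)

0.8506 (dimensionless)


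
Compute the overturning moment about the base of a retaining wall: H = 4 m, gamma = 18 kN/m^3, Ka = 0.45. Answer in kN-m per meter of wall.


Pa = 0.5 * Ka * gamma * H^2
= 0.5 * 0.45 * 18 * 4^2
= 64.8 kN/m
Arm = H / 3 = 4 / 3 = 1.3333 m
Mo = Pa * arm = Pa * H / 3 = 64.8 * 4 / 3 = 86.4 kN-m/m

86.4 kN-m/m


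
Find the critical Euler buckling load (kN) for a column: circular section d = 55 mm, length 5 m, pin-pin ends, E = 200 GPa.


I = pi * d^4 / 64 = 449180.25 mm^4
L = 5000.0 mm
P_cr = pi^2 * E * I / L^2
= 9.8696 * 200000.0 * 449180.25 / 5000.0^2
= 35465.85 N = 35.4659 kN

35.4659 kN


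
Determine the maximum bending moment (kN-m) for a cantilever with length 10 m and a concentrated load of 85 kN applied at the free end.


For a cantilever with a point load at the free end:
M_max = P * L = 85 * 10 = 850 kN-m

850 kN-m


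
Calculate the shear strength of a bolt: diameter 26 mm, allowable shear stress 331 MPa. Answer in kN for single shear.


A = pi * d^2 / 4 = pi * 26^2 / 4 = 530.9292 mm^2
V = f_v * A / 1000 = 331 * 530.9292 / 1000
= 175.7376 kN

175.7376 kN


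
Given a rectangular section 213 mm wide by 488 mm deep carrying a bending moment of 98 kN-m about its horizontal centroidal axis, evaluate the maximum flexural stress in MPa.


I = b * h^3 / 12 = 213 * 488^3 / 12 = 2062803328.0 mm^4
y = h / 2 = 488 / 2 = 244.0 mm
M = 98 kN-m = 98000000.0 N-mm
sigma = M * y / I = 98000000.0 * 244.0 / 2062803328.0
= 11.59 MPa

11.59 MPa


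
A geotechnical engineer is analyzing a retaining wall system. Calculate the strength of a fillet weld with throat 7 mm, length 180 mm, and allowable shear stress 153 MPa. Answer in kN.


Strength = throat * length * allowable stress
= 7 * 180 * 153 N
= 192780 N
= 192.78 kN

192.78 kN


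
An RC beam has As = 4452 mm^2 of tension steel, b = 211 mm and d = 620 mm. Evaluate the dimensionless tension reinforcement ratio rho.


rho = As / (b * d)
= 4452 / (211 * 620)
= 4452 / 130820
= 0.034031 (dimensionless)

0.034031 (dimensionless)


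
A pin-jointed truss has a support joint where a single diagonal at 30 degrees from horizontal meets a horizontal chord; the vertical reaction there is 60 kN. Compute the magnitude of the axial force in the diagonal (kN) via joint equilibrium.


At the joint, only the diagonal has a vertical component, so vertical equilibrium gives:
F * sin(30) = 60
F = 60 / sin(30)
= 60 / 0.5
= 120.0 kN

120.0 kN


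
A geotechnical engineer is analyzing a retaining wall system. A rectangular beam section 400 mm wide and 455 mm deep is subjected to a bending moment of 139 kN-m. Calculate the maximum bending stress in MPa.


I = b * h^3 / 12 = 400 * 455^3 / 12 = 3139879166.67 mm^4
y = h / 2 = 455 / 2 = 227.5 mm
M = 139 kN-m = 139000000.0 N-mm
sigma = M * y / I = 139000000.0 * 227.5 / 3139879166.67
= 10.07 MPa

10.07 MPa


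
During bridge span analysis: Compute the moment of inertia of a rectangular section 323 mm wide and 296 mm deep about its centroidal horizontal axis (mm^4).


I = b * h^3 / 12
= 323 * 296^3 / 12
= 323 * 25934336 / 12
= 698065877.33 mm^4

698065877.33 mm^4


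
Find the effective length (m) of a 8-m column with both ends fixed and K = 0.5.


L_eff = K * L
= 0.5 * 8
= 4.0 m

4.0 m


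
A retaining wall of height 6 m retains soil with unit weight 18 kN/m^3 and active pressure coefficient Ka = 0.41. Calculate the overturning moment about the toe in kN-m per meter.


Pa = 0.5 * Ka * gamma * H^2
= 0.5 * 0.41 * 18 * 6^2
= 132.84 kN/m
Arm = H / 3 = 6 / 3 = 2.0 m
Mo = Pa * arm = Pa * H / 3 = 132.84 * 6 / 3 = 265.68 kN-m/m

265.68 kN-m/m


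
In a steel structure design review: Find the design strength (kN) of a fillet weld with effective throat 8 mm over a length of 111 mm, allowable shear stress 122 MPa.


Strength = throat * length * allowable stress
= 8 * 111 * 122 N
= 108336 N
= 108.34 kN

108.34 kN


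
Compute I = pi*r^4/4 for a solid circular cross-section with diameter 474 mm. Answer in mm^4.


r = d / 2 = 474 / 2 = 237.0 mm
I = pi * r^4 / 4 = pi * 237.0^4 / 4
= 2477897088.61 mm^4

2477897088.61 mm^4


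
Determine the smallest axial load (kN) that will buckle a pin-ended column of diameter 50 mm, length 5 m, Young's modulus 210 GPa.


I = pi * d^4 / 64 = 306796.16 mm^4
L = 5000.0 mm
P_cr = pi^2 * E * I / L^2
= 9.8696 * 210000.0 * 306796.16 / 5000.0^2
= 25434.84 N = 25.4348 kN

25.4348 kN


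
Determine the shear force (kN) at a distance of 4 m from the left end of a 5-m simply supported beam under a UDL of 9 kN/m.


R_A = w * L / 2 = 9 * 5 / 2 = 22.5 kN
V(x) = R_A - w * x = 22.5 - 9 * 4
= -13.5 kN

-13.5 kN


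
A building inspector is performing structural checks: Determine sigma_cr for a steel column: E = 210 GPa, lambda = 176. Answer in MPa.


sigma_cr = pi^2 * E / lambda^2
= 9.8696 * 210000.0 / 176^2
= 9.8696 * 210000.0 / 30976
= 66.9104 MPa

66.9104 MPa


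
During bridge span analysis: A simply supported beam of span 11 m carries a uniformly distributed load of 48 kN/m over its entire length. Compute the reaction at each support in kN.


Total load = w * L = 48 * 11 = 528 kN
By symmetry, each reaction R = total / 2 = 528 / 2 = 264.0 kN

264.0 kN


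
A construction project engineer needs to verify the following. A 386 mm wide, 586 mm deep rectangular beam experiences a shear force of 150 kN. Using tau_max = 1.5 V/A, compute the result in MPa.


A = b * h = 386 * 586 = 226196 mm^2
V = 150 kN = 150000.0 N
tau_max = 1.5 * V / A = 1.5 * 150000.0 / 226196
= 0.9947 MPa

0.9947 MPa


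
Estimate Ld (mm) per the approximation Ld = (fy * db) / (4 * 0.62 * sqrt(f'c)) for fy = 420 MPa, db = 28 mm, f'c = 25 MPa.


Ld = (fy * db) / (4 * 0.62 * sqrt(f'c))
= (420 * 28) / (4 * 0.62 * sqrt(25))
= 11760 / 12.4
= 948.39 mm

948.39 mm


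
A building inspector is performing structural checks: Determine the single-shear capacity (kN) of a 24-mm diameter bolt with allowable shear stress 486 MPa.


A = pi * d^2 / 4 = pi * 24^2 / 4 = 452.3893 mm^2
V = f_v * A / 1000 = 486 * 452.3893 / 1000
= 219.8612 kN

219.8612 kN


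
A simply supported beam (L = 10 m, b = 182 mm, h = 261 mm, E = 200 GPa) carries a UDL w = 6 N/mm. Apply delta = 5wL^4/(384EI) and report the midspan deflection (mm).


I = 182 * 261^3 / 12 = 269656978.5 mm^4
L = 10000.0 mm, w = 6 N/mm, E = 200000.0 MPa
delta = 5 * w * L^4 / (384 * E * I)
= 5 * 6 * 10000.0^4 / (384 * 200000.0 * 269656978.5)
= 14.486 mm

14.486 mm


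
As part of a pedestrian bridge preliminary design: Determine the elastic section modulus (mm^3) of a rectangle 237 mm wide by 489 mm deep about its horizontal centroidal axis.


S = b * h^2 / 6
= 237 * 489^2 / 6
= 237 * 239121 / 6
= 9445279.5 mm^3

9445279.5 mm^3


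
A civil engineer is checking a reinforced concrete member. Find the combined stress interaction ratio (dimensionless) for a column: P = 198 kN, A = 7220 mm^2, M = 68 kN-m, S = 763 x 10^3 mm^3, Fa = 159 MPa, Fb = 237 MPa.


f_a = P / A = 198000.0 / 7220 = 27.4238 MPa
f_b = M / S = 68000000.0 / 763000.0 = 89.1219 MPa
Ratio = f_a / Fa + f_b / Fb
= 27.4238 / 159 + 89.1219 / 237
= 0.5485 (dimensionless)

0.5485 (dimensionless)


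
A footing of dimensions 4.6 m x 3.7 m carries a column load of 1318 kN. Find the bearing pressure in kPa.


A = 4.6 * 3.7 = 17.02 m^2
q = P / A = 1318 / 17.02
= 77.4383 kPa

77.4383 kPa


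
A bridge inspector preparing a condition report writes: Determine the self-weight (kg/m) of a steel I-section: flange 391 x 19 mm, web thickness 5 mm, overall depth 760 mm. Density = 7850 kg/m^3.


A_flanges = 2 * 391 * 19 = 14858 mm^2
A_web = (760 - 2 * 19) * 5 = 3610 mm^2
A_total = 14858 + 3610 = 18468 mm^2 = 0.018468 m^2
Weight = rho * A = 7850 * 0.018468 = 144.9738 kg/m

144.9738 kg/m


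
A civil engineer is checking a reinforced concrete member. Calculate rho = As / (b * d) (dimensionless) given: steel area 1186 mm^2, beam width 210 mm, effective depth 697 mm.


rho = As / (b * d)
= 1186 / (210 * 697)
= 1186 / 146370
= 0.008103 (dimensionless)

0.008103 (dimensionless)


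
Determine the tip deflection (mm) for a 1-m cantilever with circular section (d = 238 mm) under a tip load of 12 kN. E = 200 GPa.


I = pi * d^4 / 64 = pi * 238^4 / 64 = 157498973.25 mm^4
L = 1000.0 mm, P = 12000.0 N, E = 200000.0 MPa
delta = P * L^3 / (3 * E * I)
= 12000.0 * 1000.0^3 / (3 * 200000.0 * 157498973.25)
= 0.127 mm

0.127 mm


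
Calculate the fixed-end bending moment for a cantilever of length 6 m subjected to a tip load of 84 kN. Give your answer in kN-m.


For a cantilever with a point load at the free end:
M_max = P * L = 84 * 6 = 504 kN-m

504 kN-m


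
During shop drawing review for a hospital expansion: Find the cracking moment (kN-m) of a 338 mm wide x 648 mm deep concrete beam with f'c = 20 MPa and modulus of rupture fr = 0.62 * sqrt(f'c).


fr = 0.62 * sqrt(20) = 0.62 * 4.4721 = 2.7727 MPa
I = 338 * 648^3 / 12 = 7664087808.0 mm^4
y_t = 324.0 mm
M_cr = fr * I / y_t = 2.7727 * 7664087808.0 / 324.0 N-mm
= 65.5877 kN-m

65.5877 kN-m


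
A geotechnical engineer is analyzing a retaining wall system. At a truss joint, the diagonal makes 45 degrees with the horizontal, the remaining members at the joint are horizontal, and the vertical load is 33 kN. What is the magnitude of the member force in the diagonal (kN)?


At the joint, only the diagonal has a vertical component, so vertical equilibrium gives:
F * sin(45) = 33
F = 33 / sin(45)
= 33 / 0.707107
= 46.67 kN

46.67 kN


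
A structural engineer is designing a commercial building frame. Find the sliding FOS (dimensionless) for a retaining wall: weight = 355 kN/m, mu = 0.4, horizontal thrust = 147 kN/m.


Resisting force = mu * W = 0.4 * 355 = 142.0 kN/m
FOS = Resisting / Driving = 142.0 / 147
= 0.966 (dimensionless)

0.966 (dimensionless)


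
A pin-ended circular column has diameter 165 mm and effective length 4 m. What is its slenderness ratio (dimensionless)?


Radius of gyration r = d / 4 = 165 / 4 = 41.25 mm
L_eff = 4000.0 mm
Slenderness ratio = L / r = 4000.0 / 41.25 = 96.97 (dimensionless)

96.97 (dimensionless)


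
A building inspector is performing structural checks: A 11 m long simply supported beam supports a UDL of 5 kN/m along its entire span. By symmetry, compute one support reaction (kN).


Total load = w * L = 5 * 11 = 55 kN
By symmetry, each reaction R = total / 2 = 55 / 2 = 27.5 kN

27.5 kN


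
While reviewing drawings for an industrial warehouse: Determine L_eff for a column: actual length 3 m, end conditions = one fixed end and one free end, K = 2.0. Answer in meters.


L_eff = K * L
= 2.0 * 3
= 6.0 m

6.0 m


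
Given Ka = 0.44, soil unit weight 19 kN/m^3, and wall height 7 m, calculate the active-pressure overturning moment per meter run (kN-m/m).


Pa = 0.5 * Ka * gamma * H^2
= 0.5 * 0.44 * 19 * 7^2
= 204.82 kN/m
Arm = H / 3 = 7 / 3 = 2.3333 m
Mo = Pa * arm = Pa * H / 3 = 204.82 * 7 / 3 = 477.9133 kN-m/m

477.9133 kN-m/m


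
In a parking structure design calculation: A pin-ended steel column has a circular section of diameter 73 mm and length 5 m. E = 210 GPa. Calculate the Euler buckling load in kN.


I = pi * d^4 / 64 = 1393995.4 mm^4
L = 5000.0 mm
P_cr = pi^2 * E * I / L^2
= 9.8696 * 210000.0 * 1393995.4 / 5000.0^2
= 115568.74 N = 115.5687 kN

115.5687 kN


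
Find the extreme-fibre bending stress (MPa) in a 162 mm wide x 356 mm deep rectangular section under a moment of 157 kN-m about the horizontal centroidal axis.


I = b * h^3 / 12 = 162 * 356^3 / 12 = 609093216.0 mm^4
y = h / 2 = 356 / 2 = 178.0 mm
M = 157 kN-m = 157000000.0 N-mm
sigma = M * y / I = 157000000.0 * 178.0 / 609093216.0
= 45.88 MPa

45.88 MPa


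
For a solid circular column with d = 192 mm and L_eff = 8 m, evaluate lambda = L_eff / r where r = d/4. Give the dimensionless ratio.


Radius of gyration r = d / 4 = 192 / 4 = 48.0 mm
L_eff = 8000.0 mm
Slenderness ratio = L / r = 8000.0 / 48.0 = 166.67 (dimensionless)

166.67 (dimensionless)


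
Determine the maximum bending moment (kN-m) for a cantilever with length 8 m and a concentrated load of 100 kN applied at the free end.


For a cantilever with a point load at the free end:
M_max = P * L = 100 * 8 = 800 kN-m

800 kN-m


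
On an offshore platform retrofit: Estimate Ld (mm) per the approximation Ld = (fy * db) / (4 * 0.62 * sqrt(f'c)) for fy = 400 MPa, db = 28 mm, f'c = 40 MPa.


Ld = (fy * db) / (4 * 0.62 * sqrt(f'c))
= (400 * 28) / (4 * 0.62 * sqrt(40))
= 11200 / 15.6849
= 714.06 mm

714.06 mm


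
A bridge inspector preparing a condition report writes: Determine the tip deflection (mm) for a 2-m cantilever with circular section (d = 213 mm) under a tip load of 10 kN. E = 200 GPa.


I = pi * d^4 / 64 = pi * 213^4 / 64 = 101038830.91 mm^4
L = 2000.0 mm, P = 10000.0 N, E = 200000.0 MPa
delta = P * L^3 / (3 * E * I)
= 10000.0 * 2000.0^3 / (3 * 200000.0 * 101038830.91)
= 1.3196 mm

1.3196 mm


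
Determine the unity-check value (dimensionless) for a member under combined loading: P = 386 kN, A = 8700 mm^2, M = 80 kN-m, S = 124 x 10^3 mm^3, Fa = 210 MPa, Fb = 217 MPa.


f_a = P / A = 386000.0 / 8700 = 44.3678 MPa
f_b = M / S = 80000000.0 / 124000.0 = 645.1613 MPa
Ratio = f_a / Fa + f_b / Fb
= 44.3678 / 210 + 645.1613 / 217
= 3.1844 (dimensionless)

3.1844 (dimensionless)


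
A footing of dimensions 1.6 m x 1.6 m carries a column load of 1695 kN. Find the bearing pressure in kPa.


A = 1.6 * 1.6 = 2.56 m^2
q = P / A = 1695 / 2.56
= 662.1094 kPa

662.1094 kPa


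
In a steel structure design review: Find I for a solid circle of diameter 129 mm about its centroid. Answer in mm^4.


r = d / 2 = 129 / 2 = 64.5 mm
I = pi * r^4 / 4 = pi * 64.5^4 / 4
= 13593420.13 mm^4

13593420.13 mm^4


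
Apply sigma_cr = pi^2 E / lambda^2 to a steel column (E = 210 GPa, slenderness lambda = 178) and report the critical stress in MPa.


sigma_cr = pi^2 * E / lambda^2
= 9.8696 * 210000.0 / 178^2
= 9.8696 * 210000.0 / 31684
= 65.4153 MPa

65.4153 MPa


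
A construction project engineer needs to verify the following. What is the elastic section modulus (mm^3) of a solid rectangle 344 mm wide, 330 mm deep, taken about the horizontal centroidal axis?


S = b * h^2 / 6
= 344 * 330^2 / 6
= 344 * 108900 / 6
= 6243600.0 mm^3

6243600.0 mm^3


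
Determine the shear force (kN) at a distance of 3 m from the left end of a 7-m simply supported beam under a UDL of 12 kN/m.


R_A = w * L / 2 = 12 * 7 / 2 = 42.0 kN
V(x) = R_A - w * x = 42.0 - 12 * 3
= 6.0 kN

6.0 kN


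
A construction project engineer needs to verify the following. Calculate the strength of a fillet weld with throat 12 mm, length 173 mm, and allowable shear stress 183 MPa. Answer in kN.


Strength = throat * length * allowable stress
= 12 * 173 * 183 N
= 379908 N
= 379.91 kN

379.91 kN


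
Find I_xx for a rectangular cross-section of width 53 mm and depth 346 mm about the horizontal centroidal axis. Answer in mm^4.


I = b * h^3 / 12
= 53 * 346^3 / 12
= 53 * 41421736 / 12
= 182946000.67 mm^4

182946000.67 mm^4


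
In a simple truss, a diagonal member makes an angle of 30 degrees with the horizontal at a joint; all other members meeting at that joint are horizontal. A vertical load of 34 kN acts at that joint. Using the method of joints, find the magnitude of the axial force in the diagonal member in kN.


At the joint, only the diagonal has a vertical component, so vertical equilibrium gives:
F * sin(30) = 34
F = 34 / sin(30)
= 34 / 0.5
= 68.0 kN

68.0 kN


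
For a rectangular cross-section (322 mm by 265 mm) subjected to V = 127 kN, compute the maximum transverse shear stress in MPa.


A = b * h = 322 * 265 = 85330 mm^2
V = 127 kN = 127000.0 N
tau_max = 1.5 * V / A = 1.5 * 127000.0 / 85330
= 2.2325 MPa

2.2325 MPa


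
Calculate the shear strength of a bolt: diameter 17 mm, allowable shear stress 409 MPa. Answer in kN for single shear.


A = pi * d^2 / 4 = pi * 17^2 / 4 = 226.9801 mm^2
V = f_v * A / 1000 = 409 * 226.9801 / 1000
= 92.8348 kN

92.8348 kN


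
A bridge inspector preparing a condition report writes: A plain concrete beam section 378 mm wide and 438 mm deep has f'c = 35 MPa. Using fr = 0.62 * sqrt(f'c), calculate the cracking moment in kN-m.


fr = 0.62 * sqrt(35) = 0.62 * 5.9161 = 3.668 MPa
I = 378 * 438^3 / 12 = 2646871668.0 mm^4
y_t = 219.0 mm
M_cr = fr * I / y_t = 3.668 * 2646871668.0 / 219.0 N-mm
= 44.3317 kN-m

44.3317 kN-m


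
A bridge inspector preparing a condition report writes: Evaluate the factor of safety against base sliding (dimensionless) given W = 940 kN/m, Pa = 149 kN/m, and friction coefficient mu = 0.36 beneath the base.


Resisting force = mu * W = 0.36 * 940 = 338.4 kN/m
FOS = Resisting / Driving = 338.4 / 149
= 2.2711 (dimensionless)

2.2711 (dimensionless)


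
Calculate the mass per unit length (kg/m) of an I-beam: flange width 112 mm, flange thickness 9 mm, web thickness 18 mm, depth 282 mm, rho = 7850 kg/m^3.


A_flanges = 2 * 112 * 9 = 2016 mm^2
A_web = (282 - 2 * 9) * 18 = 4752 mm^2
A_total = 2016 + 4752 = 6768 mm^2 = 0.006768 m^2
Weight = rho * A = 7850 * 0.006768 = 53.1288 kg/m

53.1288 kg/m


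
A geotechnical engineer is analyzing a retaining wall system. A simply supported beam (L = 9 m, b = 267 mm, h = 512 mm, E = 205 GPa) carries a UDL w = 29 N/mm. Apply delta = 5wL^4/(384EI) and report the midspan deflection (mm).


I = 267 * 512^3 / 12 = 2986344448.0 mm^4
L = 9000.0 mm, w = 29 N/mm, E = 205000.0 MPa
delta = 5 * w * L^4 / (384 * E * I)
= 5 * 29 * 9000.0^4 / (384 * 205000.0 * 2986344448.0)
= 4.0468 mm

4.0468 mm


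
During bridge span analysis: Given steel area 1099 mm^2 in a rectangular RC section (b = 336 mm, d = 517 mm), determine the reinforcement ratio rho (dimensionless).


rho = As / (b * d)
= 1099 / (336 * 517)
= 1099 / 173712
= 0.006327 (dimensionless)

0.006327 (dimensionless)


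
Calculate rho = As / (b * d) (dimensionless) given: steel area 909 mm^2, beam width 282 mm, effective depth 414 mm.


rho = As / (b * d)
= 909 / (282 * 414)
= 909 / 116748
= 0.007786 (dimensionless)

0.007786 (dimensionless)


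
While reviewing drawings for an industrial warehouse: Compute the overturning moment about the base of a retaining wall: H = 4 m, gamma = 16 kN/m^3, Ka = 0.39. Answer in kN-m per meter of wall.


Pa = 0.5 * Ka * gamma * H^2
= 0.5 * 0.39 * 16 * 4^2
= 49.92 kN/m
Arm = H / 3 = 4 / 3 = 1.3333 m
Mo = Pa * arm = Pa * H / 3 = 49.92 * 4 / 3 = 66.56 kN-m/m

66.56 kN-m/m


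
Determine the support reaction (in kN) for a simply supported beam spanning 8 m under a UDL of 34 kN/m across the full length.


Total load = w * L = 34 * 8 = 272 kN
By symmetry, each reaction R = total / 2 = 272 / 2 = 136.0 kN

136.0 kN


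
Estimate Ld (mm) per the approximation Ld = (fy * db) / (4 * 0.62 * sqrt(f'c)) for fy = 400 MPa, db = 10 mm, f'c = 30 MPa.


Ld = (fy * db) / (4 * 0.62 * sqrt(f'c))
= (400 * 10) / (4 * 0.62 * sqrt(30))
= 4000 / 13.5835
= 294.47 mm

294.47 mm


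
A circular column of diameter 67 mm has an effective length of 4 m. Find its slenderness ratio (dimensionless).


Radius of gyration r = d / 4 = 67 / 4 = 16.75 mm
L_eff = 4000.0 mm
Slenderness ratio = L / r = 4000.0 / 16.75 = 238.81 (dimensionless)

238.81 (dimensionless)


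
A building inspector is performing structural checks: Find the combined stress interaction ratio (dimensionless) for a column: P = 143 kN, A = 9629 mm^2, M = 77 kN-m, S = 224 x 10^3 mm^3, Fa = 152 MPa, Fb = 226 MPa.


f_a = P / A = 143000.0 / 9629 = 14.851 MPa
f_b = M / S = 77000000.0 / 224000.0 = 343.75 MPa
Ratio = f_a / Fa + f_b / Fb
= 14.851 / 152 + 343.75 / 226
= 1.6187 (dimensionless)

1.6187 (dimensionless)


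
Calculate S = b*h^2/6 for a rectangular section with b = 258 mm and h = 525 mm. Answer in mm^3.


S = b * h^2 / 6
= 258 * 525^2 / 6
= 258 * 275625 / 6
= 11851875.0 mm^3

11851875.0 mm^3


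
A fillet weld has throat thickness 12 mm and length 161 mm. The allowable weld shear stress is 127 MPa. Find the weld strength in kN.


Strength = throat * length * allowable stress
= 12 * 161 * 127 N
= 245364 N
= 245.36 kN

245.36 kN


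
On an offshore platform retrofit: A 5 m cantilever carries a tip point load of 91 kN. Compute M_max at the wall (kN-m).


For a cantilever with a point load at the free end:
M_max = P * L = 91 * 5 = 455 kN-m

455 kN-m


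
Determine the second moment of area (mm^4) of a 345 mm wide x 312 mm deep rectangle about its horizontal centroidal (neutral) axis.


I = b * h^3 / 12
= 345 * 312^3 / 12
= 345 * 30371328 / 12
= 873175680.0 mm^4

873175680.0 mm^4


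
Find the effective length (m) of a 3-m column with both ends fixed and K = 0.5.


L_eff = K * L
= 0.5 * 3
= 1.5 m

1.5 m


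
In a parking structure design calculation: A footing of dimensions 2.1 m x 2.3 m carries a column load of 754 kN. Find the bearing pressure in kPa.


A = 2.1 * 2.3 = 4.83 m^2
q = P / A = 754 / 4.83
= 156.1077 kPa

156.1077 kPa


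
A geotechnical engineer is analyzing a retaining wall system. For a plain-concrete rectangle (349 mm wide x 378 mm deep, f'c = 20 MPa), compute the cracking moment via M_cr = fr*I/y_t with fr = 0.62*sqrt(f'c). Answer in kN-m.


fr = 0.62 * sqrt(20) = 0.62 * 4.4721 = 2.7727 MPa
I = 349 * 378^3 / 12 = 1570795254.0 mm^4
y_t = 189.0 mm
M_cr = fr * I / y_t = 2.7727 * 1570795254.0 / 189.0 N-mm
= 23.0444 kN-m

23.0444 kN-m


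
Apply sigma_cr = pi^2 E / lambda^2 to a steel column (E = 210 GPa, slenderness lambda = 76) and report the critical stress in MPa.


sigma_cr = pi^2 * E / lambda^2
= 9.8696 * 210000.0 / 76^2
= 9.8696 * 210000.0 / 5776
= 358.8326 MPa

358.8326 MPa


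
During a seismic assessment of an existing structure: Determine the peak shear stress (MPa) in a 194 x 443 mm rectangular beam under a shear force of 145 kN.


A = b * h = 194 * 443 = 85942 mm^2
V = 145 kN = 145000.0 N
tau_max = 1.5 * V / A = 1.5 * 145000.0 / 85942
= 2.5308 MPa

2.5308 MPa


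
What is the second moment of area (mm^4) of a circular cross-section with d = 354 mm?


r = d / 2 = 354 / 2 = 177.0 mm
I = pi * r^4 / 4 = pi * 177.0^4 / 4
= 770873199.04 mm^4

770873199.04 mm^4


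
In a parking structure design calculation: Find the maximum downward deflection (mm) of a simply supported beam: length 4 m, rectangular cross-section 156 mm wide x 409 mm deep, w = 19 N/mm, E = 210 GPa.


I = 156 * 409^3 / 12 = 889433077.0 mm^4
L = 4000.0 mm, w = 19 N/mm, E = 210000.0 MPa
delta = 5 * w * L^4 / (384 * E * I)
= 5 * 19 * 4000.0^4 / (384 * 210000.0 * 889433077.0)
= 0.3391 mm

0.3391 mm


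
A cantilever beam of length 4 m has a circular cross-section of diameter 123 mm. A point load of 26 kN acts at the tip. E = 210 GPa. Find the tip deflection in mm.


I = pi * d^4 / 64 = pi * 123^4 / 64 = 11235446.72 mm^4
L = 4000.0 mm, P = 26000.0 N, E = 210000.0 MPa
delta = P * L^3 / (3 * E * I)
= 26000.0 * 4000.0^3 / (3 * 210000.0 * 11235446.72)
= 235.0837 mm

235.0837 mm


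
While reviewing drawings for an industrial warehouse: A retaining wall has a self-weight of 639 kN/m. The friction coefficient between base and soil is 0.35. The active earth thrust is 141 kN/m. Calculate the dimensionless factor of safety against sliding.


Resisting force = mu * W = 0.35 * 639 = 223.65 kN/m
FOS = Resisting / Driving = 223.65 / 141
= 1.5862 (dimensionless)

1.5862 (dimensionless)


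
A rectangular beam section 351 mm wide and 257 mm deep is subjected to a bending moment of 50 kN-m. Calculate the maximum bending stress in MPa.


I = b * h^3 / 12 = 351 * 257^3 / 12 = 496506845.25 mm^4
y = h / 2 = 257 / 2 = 128.5 mm
M = 50 kN-m = 50000000.0 N-mm
sigma = M * y / I = 50000000.0 * 128.5 / 496506845.25
= 12.94 MPa

12.94 MPa


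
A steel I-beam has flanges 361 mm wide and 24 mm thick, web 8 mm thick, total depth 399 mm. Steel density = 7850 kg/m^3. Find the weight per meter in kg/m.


A_flanges = 2 * 361 * 24 = 17328 mm^2
A_web = (399 - 2 * 24) * 8 = 2808 mm^2
A_total = 17328 + 2808 = 20136 mm^2 = 0.020136 m^2
Weight = rho * A = 7850 * 0.020136 = 158.0676 kg/m

158.0676 kg/m


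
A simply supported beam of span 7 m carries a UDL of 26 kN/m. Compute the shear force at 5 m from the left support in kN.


R_A = w * L / 2 = 26 * 7 / 2 = 91.0 kN
V(x) = R_A - w * x = 91.0 - 26 * 5
= -39.0 kN

-39.0 kN


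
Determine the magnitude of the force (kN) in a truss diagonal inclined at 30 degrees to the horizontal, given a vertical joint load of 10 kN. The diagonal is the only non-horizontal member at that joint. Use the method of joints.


At the joint, only the diagonal has a vertical component, so vertical equilibrium gives:
F * sin(30) = 10
F = 10 / sin(30)
= 10 / 0.5
= 20.0 kN

20.0 kN


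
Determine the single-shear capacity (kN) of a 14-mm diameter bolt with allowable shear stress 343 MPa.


A = pi * d^2 / 4 = pi * 14^2 / 4 = 153.938 mm^2
V = f_v * A / 1000 = 343 * 153.938 / 1000
= 52.8007 kN

52.8007 kN


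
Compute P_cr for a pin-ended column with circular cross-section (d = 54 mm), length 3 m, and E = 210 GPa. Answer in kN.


I = pi * d^4 / 64 = 417392.79 mm^4
L = 3000.0 mm
P_cr = pi^2 * E * I / L^2
= 9.8696 * 210000.0 * 417392.79 / 3000.0^2
= 96121.71 N = 96.1217 kN

96.1217 kN


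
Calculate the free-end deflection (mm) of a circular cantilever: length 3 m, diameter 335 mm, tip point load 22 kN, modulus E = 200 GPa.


I = pi * d^4 / 64 = pi * 335^4 / 64 = 618228649.37 mm^4
L = 3000.0 mm, P = 22000.0 N, E = 200000.0 MPa
delta = P * L^3 / (3 * E * I)
= 22000.0 * 3000.0^3 / (3 * 200000.0 * 618228649.37)
= 1.6013 mm

1.6013 mm


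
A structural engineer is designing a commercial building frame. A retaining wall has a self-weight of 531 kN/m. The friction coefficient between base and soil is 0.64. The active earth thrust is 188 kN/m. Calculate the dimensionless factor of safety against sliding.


Resisting force = mu * W = 0.64 * 531 = 339.84 kN/m
FOS = Resisting / Driving = 339.84 / 188
= 1.8077 (dimensionless)

1.8077 (dimensionless)


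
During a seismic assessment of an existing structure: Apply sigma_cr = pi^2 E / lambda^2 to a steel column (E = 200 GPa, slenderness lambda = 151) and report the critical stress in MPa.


sigma_cr = pi^2 * E / lambda^2
= 9.8696 * 200000.0 / 151^2
= 9.8696 * 200000.0 / 22801
= 86.5717 MPa

86.5717 MPa


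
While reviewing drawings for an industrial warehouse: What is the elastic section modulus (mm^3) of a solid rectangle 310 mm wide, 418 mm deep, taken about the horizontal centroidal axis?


S = b * h^2 / 6
= 310 * 418^2 / 6
= 310 * 174724 / 6
= 9027406.67 mm^3

9027406.67 mm^3


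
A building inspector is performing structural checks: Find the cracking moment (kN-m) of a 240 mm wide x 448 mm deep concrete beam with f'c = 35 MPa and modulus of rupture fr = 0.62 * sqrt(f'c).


fr = 0.62 * sqrt(35) = 0.62 * 5.9161 = 3.668 MPa
I = 240 * 448^3 / 12 = 1798307840.0 mm^4
y_t = 224.0 mm
M_cr = fr * I / y_t = 3.668 * 1798307840.0 / 224.0 N-mm
= 29.447 kN-m

29.447 kN-m


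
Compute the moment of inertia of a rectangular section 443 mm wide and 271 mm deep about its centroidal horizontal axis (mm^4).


I = b * h^3 / 12
= 443 * 271^3 / 12
= 443 * 19902511 / 12
= 734734364.42 mm^4

734734364.42 mm^4


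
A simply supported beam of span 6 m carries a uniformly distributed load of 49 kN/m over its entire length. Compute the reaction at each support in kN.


Total load = w * L = 49 * 6 = 294 kN
By symmetry, each reaction R = total / 2 = 294 / 2 = 147.0 kN

147.0 kN


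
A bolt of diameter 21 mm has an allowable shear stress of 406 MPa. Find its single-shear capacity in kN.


A = pi * d^2 / 4 = pi * 21^2 / 4 = 346.3606 mm^2
V = f_v * A / 1000 = 406 * 346.3606 / 1000
= 140.6224 kN

140.6224 kN


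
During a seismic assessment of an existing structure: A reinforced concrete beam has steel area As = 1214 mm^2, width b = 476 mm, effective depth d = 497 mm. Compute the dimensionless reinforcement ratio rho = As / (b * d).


rho = As / (b * d)
= 1214 / (476 * 497)
= 1214 / 236572
= 0.005132 (dimensionless)

0.005132 (dimensionless)


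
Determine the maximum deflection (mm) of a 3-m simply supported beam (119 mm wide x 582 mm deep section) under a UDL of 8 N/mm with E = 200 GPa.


I = 119 * 582^3 / 12 = 1954945566.0 mm^4
L = 3000.0 mm, w = 8 N/mm, E = 200000.0 MPa
delta = 5 * w * L^4 / (384 * E * I)
= 5 * 8 * 3000.0^4 / (384 * 200000.0 * 1954945566.0)
= 0.0216 mm

0.0216 mm


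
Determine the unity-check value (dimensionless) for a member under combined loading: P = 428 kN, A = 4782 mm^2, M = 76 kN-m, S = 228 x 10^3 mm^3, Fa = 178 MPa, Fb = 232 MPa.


f_a = P / A = 428000.0 / 4782 = 89.5023 MPa
f_b = M / S = 76000000.0 / 228000.0 = 333.3333 MPa
Ratio = f_a / Fa + f_b / Fb
= 89.5023 / 178 + 333.3333 / 232
= 1.9396 (dimensionless)

1.9396 (dimensionless)


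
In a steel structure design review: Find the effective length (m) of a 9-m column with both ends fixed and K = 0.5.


L_eff = K * L
= 0.5 * 9
= 4.5 m

4.5 m


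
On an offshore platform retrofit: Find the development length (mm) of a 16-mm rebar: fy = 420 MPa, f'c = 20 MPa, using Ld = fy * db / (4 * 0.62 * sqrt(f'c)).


Ld = (fy * db) / (4 * 0.62 * sqrt(f'c))
= (420 * 16) / (4 * 0.62 * sqrt(20))
= 6720 / 11.0909
= 605.9 mm

605.9 mm


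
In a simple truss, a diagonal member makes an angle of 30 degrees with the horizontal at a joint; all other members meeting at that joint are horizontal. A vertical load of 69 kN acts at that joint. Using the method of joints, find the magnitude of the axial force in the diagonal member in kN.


At the joint, only the diagonal has a vertical component, so vertical equilibrium gives:
F * sin(30) = 69
F = 69 / sin(30)
= 69 / 0.5
= 138.0 kN

138.0 kN


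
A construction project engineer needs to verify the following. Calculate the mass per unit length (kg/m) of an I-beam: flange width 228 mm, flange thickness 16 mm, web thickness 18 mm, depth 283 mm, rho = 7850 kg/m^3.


A_flanges = 2 * 228 * 16 = 7296 mm^2
A_web = (283 - 2 * 16) * 18 = 4518 mm^2
A_total = 7296 + 4518 = 11814 mm^2 = 0.011814 m^2
Weight = rho * A = 7850 * 0.011814 = 92.7399 kg/m

92.7399 kg/m


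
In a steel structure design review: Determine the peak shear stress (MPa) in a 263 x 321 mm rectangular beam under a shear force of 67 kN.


A = b * h = 263 * 321 = 84423 mm^2
V = 67 kN = 67000.0 N
tau_max = 1.5 * V / A = 1.5 * 67000.0 / 84423
= 1.1904 MPa

1.1904 MPa


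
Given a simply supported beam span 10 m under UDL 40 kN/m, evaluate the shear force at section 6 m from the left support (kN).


R_A = w * L / 2 = 40 * 10 / 2 = 200.0 kN
V(x) = R_A - w * x = 200.0 - 40 * 6
= -40.0 kN

-40.0 kN


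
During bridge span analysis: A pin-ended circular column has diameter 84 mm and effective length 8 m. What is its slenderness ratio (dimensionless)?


Radius of gyration r = d / 4 = 84 / 4 = 21.0 mm
L_eff = 8000.0 mm
Slenderness ratio = L / r = 8000.0 / 21.0 = 380.95 (dimensionless)

380.95 (dimensionless)


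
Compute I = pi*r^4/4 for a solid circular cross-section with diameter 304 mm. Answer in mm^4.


r = d / 2 = 304 / 2 = 152.0 mm
I = pi * r^4 / 4 = pi * 152.0^4 / 4
= 419241468.12 mm^4

419241468.12 mm^4


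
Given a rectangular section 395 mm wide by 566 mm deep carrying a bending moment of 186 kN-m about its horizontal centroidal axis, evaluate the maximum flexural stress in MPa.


I = b * h^3 / 12 = 395 * 566^3 / 12 = 5968499243.33 mm^4
y = h / 2 = 566 / 2 = 283.0 mm
M = 186 kN-m = 186000000.0 N-mm
sigma = M * y / I = 186000000.0 * 283.0 / 5968499243.33
= 8.82 MPa

8.82 MPa


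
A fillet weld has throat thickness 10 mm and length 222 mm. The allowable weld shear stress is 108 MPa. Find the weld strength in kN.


Strength = throat * length * allowable stress
= 10 * 222 * 108 N
= 239760 N
= 239.76 kN

239.76 kN
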